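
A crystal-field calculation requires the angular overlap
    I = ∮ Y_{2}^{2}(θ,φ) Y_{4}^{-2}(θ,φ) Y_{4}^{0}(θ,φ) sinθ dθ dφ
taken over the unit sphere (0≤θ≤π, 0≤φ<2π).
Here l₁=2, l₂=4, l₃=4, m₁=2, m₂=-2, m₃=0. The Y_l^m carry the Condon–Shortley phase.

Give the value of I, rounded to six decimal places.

-0.190365

Checks pass: Σm=0; 10 even; l₃=4∈[2,6].
(2·2+1)(2·4+1)(2·4+1) = 405
Δ: 2! 2! 6! / 11! → 1/13860
sum: t=0:+1/192 t=1:−1/36 t=2:+1/192 = -5/288
3j²(2 4 4; 0 0 0) = Δ·Π!·Σ² = 20/693  (sign -1)
sum: t=0:+1/192 = 1/192
3j²(2 4 4; 2 -2 0) = Δ·Π!·Σ² = 3/77  (sign +1)
combine: 4πI² = 405·20/693·3/77 = 2700/5929
take √, sign -1: I = -0.19036462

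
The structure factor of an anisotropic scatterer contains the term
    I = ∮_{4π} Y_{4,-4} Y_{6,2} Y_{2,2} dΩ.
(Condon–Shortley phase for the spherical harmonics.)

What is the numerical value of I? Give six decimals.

Rules hold: Σm=0, L=12 even, 2≤2≤10.
N = 9·13·5 = 585
Δ = 8!·0!·4!/13! = 1/6435
Racah Σ t=4..4: t=4:+1/2304 = 1/2304
⇒ 3j(4 6 2; 0 0 0)² = 5/143, sgn +1
Racah Σ t=8..8: t=8:+1/967680 = 1/967680
⇒ 3j(4 6 2; -4 2 2)² = 1/6435, sgn +1
4πI² = N·(3j₀)²·(3jₘ)² = 5/1573
I = +1·√(0.00317864/4π) = 0.01590434

0.015904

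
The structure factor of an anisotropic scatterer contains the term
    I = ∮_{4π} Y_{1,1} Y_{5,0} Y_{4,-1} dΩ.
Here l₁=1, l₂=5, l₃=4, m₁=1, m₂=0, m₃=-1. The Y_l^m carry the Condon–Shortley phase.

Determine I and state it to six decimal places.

0.155288

m-sum 0 ✓  L=10 even ✓  4≤4≤6 ✓
Π(2lᵢ+1) = 3×11×9 = 297
triangle coeff Δ(1,5,4) = 1/495
Σ_t [1,1]: t=1:−1/576 = -1/576
(3j)²=5/99 [(1 5 4; 0 0 0)], sign=-1
Σ_t [0,0]: t=0:+1/1440 = 1/1440
(3j)²=2/99 [(1 5 4; 1 0 -1)], sign=-1
⇒ 4πI² = 10/33
I = (+1)√(10/33/(4π)) = 0.15528807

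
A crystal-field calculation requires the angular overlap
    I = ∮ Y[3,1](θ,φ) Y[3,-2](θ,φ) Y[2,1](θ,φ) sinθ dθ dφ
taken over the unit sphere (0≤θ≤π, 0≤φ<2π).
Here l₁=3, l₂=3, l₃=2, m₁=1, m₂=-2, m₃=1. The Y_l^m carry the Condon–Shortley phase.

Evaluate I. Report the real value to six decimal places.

Checks pass: Σm=0; 8 even; l₃=2∈[0,6].
(2·3+1)(2·3+1)(2·2+1) = 245
Δ: 4! 2! 2! / 9! → 1/3780
sum: t=1:−1/24 t=2:+1/4 t=3:−1/24 = 1/6
3j²(3 3 2; 0 0 0) = Δ·Π!·Σ² = 4/105  (sign +1)
sum: t=0:+1/48 t=1:−1/12 = -1/16
3j²(3 3 2; 1 -2 1) = Δ·Π!·Σ² = 1/28  (sign +1)
combine: 4πI² = 245·4/105·1/28 = 1/3
take √, sign +1: I = 0.16286750

0.162868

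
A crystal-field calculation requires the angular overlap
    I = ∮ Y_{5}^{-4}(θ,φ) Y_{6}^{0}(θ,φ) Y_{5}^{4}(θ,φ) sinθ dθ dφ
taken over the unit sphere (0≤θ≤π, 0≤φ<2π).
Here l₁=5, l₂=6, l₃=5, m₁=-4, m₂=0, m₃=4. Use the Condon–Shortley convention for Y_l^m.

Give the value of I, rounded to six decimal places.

0.147273

m-sum 0 ✓  L=16 even ✓  1≤5≤11 ✓
Π(2lᵢ+1) = 11×13×11 = 1573
triangle coeff Δ(5,6,5) = 1/28588560
Σ_t [1,5]: t=1:−1/345600 t=2:+1/13824 t=3:−1/5184 t=4:+1/13824 t=5:−1/345600 = -7/129600
(3j)²=80/7293 [(5 6 5; 0 0 0)], sign=+1
Σ_t [5,6]: t=5:−1/345600 t=6:+1/3110400 = -1/388800
(3j)²=192/12155 [(5 6 5; -4 0 4)], sign=+1
⇒ 4πI² = 1024/3757
I = (+1)√(1024/3757/(4π)) = 0.14727345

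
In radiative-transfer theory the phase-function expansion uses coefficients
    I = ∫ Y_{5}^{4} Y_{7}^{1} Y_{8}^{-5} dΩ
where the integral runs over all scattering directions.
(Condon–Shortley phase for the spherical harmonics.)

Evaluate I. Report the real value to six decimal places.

0.097087

Checks pass: Σm=0; 20 even; l₃=8∈[2,12].
(2·5+1)(2·7+1)(2·8+1) = 2805
Δ: 4! 6! 10! / 21! → 1/814773960
sum: t=0:+1/87091200 t=1:−1/4976640 t=2:+1/2073600 t=3:−1/4976640 t=4:+1/87091200 = 1/9676800
3j²(5 7 8; 0 0 0) = Δ·Π!·Σ² = 360/46189  (sign +1)
sum: t=0:+1/232243200 t=1:−1/130636800 = -1/298598400
3j²(5 7 8; 4 1 -5) = Δ·Π!·Σ² = 7/1292  (sign +1)
combine: 4πI² = 2805·360/46189·7/1292 = 9450/79781
take √, sign +1: I = 0.09708703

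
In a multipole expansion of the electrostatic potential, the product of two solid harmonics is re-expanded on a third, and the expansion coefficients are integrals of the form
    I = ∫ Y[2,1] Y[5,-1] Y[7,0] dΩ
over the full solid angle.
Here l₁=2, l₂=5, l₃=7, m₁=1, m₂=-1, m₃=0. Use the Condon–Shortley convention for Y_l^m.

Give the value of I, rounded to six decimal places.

0.177378

Rules hold: Σm=0, L=14 even, 3≤7≤7.
N = 5·11·15 = 825
Δ = 0!·4!·10!/15! = 1/15015
Racah Σ t=0..0: t=0:+1/57600 = 1/57600
⇒ 3j(2 5 7; 0 0 0)² = 21/715, sgn -1
Racah Σ t=0..0: t=0:+1/103680 = 1/103680
⇒ 3j(2 5 7; 1 -1 0)² = 7/429, sgn -1
4πI² = N·(3j₀)²·(3jₘ)² = 735/1859
I = +1·√(0.395374/4π) = 0.17737771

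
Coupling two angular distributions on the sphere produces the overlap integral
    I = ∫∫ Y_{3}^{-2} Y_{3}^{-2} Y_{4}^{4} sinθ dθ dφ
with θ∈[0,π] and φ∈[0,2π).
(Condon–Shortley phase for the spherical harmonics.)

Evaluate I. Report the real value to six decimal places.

Rules hold: Σm=0, L=10 even, 0≤4≤6.
N = 7·7·9 = 441
Δ = 2!·4!·4!/11! = 1/34650
Racah Σ t=0..2: t=0:+1/72 t=1:−1/16 t=2:+1/72 = -5/144
⇒ 3j(3 3 4; 0 0 0)² = 2/77, sgn -1
Racah Σ t=1..1: t=1:−1/576 = -1/576
⇒ 3j(3 3 4; -2 -2 4)² = 5/99, sgn -1
4πI² = N·(3j₀)²·(3jₘ)² = 70/121
I = +1·√(0.578512/4π) = 0.21456131

0.214561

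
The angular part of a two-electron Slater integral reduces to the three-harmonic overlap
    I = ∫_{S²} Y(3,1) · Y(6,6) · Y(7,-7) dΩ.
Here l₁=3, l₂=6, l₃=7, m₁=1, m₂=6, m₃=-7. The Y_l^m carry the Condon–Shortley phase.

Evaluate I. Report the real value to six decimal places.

0.220392

m-sum 0 ✓  L=16 even ✓  3≤7≤9 ✓
Π(2lᵢ+1) = 7×13×15 = 1365
triangle coeff Δ(3,6,7) = 1/2042040
Σ_t [0,2]: t=0:+1/207360 t=1:−1/57600 t=2:+1/207360 = -1/129600
(3j)²=168/12155 [(3 6 7; 0 0 0)], sign=+1
Σ_t [2,2]: t=2:+1/174182400 = 1/174182400
(3j)²=11/340 [(3 6 7; 1 6 -7)], sign=+1
⇒ 4πI² = 882/1445
I = (+1)√(882/1445/(4π)) = 0.22039180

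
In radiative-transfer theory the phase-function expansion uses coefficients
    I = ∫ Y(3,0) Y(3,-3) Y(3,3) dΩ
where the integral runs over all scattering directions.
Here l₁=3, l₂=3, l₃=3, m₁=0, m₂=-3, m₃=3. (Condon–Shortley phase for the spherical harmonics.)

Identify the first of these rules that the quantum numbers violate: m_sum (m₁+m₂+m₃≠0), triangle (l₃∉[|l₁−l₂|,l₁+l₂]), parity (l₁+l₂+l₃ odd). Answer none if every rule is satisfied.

azimuthal sum: 0 − 3 + 3 = 0  ✓
0 ≤ 3 ≤ 6 (triangle on l)  ✓
L = 3 + 3 + 3 = 9 (odd)  ✗

parity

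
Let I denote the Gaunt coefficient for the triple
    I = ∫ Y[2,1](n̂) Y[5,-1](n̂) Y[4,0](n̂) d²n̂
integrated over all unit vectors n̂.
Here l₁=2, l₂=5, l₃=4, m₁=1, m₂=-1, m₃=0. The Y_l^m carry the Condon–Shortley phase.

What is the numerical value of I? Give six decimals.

0.000000

Σlᵢ=11 odd — θ-integrand is odd under cosθ→−cosθ; I=0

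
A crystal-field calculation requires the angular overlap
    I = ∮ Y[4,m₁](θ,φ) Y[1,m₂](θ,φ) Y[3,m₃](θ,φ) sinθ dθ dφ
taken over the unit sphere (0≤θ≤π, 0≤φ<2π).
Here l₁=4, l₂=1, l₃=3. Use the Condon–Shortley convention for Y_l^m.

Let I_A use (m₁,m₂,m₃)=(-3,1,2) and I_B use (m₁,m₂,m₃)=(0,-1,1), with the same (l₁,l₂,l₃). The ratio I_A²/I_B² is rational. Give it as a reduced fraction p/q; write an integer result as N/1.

7/2

l's match ⇒ only the (l;m) 3-j factors differ between A and B.
A: triangle coeff Δ(4,1,3) = 1/252; Σ_t [2,2]: t=2:+1/240 = 1/240; (3j)²=1/12 [(4 1 3; -3 1 2)], sign=-1
B: triangle coeff Δ(4,1,3) = 1/252; Σ_t [0,0]: t=0:+1/96 = 1/96; (3j)²=1/42 [(4 1 3; 0 -1 1)], sign=+1
I_A²/I_B² = (1/12)/(1/42) = 7/2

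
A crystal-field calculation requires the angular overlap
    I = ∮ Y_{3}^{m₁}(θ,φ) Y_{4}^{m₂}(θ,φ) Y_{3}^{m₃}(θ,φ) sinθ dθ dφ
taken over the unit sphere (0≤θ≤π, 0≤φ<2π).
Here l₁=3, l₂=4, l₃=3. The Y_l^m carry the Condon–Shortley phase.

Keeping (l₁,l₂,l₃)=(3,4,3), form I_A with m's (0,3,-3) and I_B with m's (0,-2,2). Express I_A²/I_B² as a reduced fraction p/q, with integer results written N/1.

21/1

Same 3,4,3: normalisation and zero-m 3j drop out of the ratio.
A: Δ: 4! 2! 4! / 11! → 1/34650; sum: t=3:−1/288 = -1/288; 3j²(3 4 3; 0 3 -3) = Δ·Π!·Σ² = 1/22  (sign -1)
B: Δ: 4! 2! 4! / 11! → 1/34650; sum: t=1:−1/72 t=2:+1/96 = -1/288; 3j²(3 4 3; 0 -2 2) = Δ·Π!·Σ² = 1/462  (sign +1)
I_A²/I_B² = (1/22)/(1/462) = 21/1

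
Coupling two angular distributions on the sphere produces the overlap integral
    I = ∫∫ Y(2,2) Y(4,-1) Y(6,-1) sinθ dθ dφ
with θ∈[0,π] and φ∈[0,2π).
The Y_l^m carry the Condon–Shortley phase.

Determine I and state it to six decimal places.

Checks pass: Σm=0; 12 even; l₃=6∈[2,6].
(2·2+1)(2·4+1)(2·6+1) = 585
Δ: 0! 4! 8! / 13! → 1/6435
sum: t=0:+1/2304 = 1/2304
3j²(2 4 6; 0 0 0) = Δ·Π!·Σ² = 5/143  (sign +1)
sum: t=0:+1/17280 = 1/17280
3j²(2 4 6; 2 -1 -1) = Δ·Π!·Σ² = 7/1287  (sign -1)
combine: 4πI² = 585·5/143·7/1287 = 175/1573
take √, sign -1: I = -0.09409136

-0.094091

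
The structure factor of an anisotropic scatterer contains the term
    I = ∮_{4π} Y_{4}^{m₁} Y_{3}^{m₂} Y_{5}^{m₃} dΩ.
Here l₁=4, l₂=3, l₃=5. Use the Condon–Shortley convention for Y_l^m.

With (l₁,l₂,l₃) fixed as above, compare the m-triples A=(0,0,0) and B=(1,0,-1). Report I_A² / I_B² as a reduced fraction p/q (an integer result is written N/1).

600/361

Same 4,3,5: normalisation and zero-m 3j drop out of the ratio.
A: Δ: 2! 6! 4! / 13! → 1/180180; sum: t=0:+1/576 t=1:−1/144 t=2:+1/576 = -1/288; 3j²(4 3 5; 0 0 0) = Δ·Π!·Σ² = 20/1001  (sign +1)
B: Δ: 2! 6! 4! / 13! → 1/180180; sum: t=0:+1/432 t=1:−1/192 t=2:+1/1440 = -19/8640; 3j²(4 3 5; 1 0 -1) = Δ·Π!·Σ² = 361/30030  (sign -1)
I_A²/I_B² = (20/1001)/(361/30030) = 600/361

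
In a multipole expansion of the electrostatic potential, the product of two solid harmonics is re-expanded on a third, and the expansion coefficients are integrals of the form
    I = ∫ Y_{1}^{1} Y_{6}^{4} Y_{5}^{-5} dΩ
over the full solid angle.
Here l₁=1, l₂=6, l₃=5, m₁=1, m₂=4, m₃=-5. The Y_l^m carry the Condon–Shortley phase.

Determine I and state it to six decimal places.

0.040859

Rules hold: Σm=0, L=12 even, 5≤5≤7.
N = 3·13·11 = 429
Δ = 2!·0!·10!/13! = 1/858
Racah Σ t=1..1: t=1:−1/14400 = -1/14400
⇒ 3j(1 6 5; 0 0 0)² = 6/143, sgn +1
Racah Σ t=0..0: t=0:+1/7257600 = 1/7257600
⇒ 3j(1 6 5; 1 4 -5)² = 1/858, sgn +1
4πI² = N·(3j₀)²·(3jₘ)² = 3/143
I = +1·√(0.020979/4π) = 0.04085899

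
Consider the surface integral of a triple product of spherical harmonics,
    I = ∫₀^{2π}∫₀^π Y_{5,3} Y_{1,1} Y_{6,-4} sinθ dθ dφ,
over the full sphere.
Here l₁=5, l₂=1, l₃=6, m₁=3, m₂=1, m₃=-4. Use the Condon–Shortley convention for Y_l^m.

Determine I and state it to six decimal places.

0.274090

Checks pass: Σm=0; 12 even; l₃=6∈[4,6].
(2·5+1)(2·1+1)(2·6+1) = 429
Δ: 0! 10! 2! / 13! → 1/858
sum: t=0:+1/14400 = 1/14400
3j²(5 1 6; 0 0 0) = Δ·Π!·Σ² = 6/143  (sign +1)
sum: t=0:+1/161280 = 1/161280
3j²(5 1 6; 3 1 -4) = Δ·Π!·Σ² = 15/286  (sign +1)
combine: 4πI² = 429·6/143·15/286 = 135/143
take √, sign +1: I = 0.27409047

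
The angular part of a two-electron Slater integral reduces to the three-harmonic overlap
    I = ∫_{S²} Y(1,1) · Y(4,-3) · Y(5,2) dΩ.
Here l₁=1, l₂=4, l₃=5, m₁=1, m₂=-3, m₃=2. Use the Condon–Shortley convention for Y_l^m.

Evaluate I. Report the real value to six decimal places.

0.085055

Checks pass: Σm=0; 10 even; l₃=5∈[3,5].
(2·1+1)(2·4+1)(2·5+1) = 297
Δ: 0! 2! 8! / 11! → 1/495
sum: t=0:+1/576 = 1/576
3j²(1 4 5; 0 0 0) = Δ·Π!·Σ² = 5/99  (sign -1)
sum: t=0:+1/10080 = 1/10080
3j²(1 4 5; 1 -3 2) = Δ·Π!·Σ² = 1/165  (sign -1)
combine: 4πI² = 297·5/99·1/165 = 1/11
take √, sign +1: I = 0.08505478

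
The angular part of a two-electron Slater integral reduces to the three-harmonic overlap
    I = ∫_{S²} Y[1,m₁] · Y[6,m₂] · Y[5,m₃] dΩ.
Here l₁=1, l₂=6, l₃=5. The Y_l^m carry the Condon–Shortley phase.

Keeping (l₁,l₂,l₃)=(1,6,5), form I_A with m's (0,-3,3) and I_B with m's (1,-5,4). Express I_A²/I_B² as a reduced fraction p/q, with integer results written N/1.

Shared (l₁,l₂,l₃)=(1,6,5): N and (l;000)² cancel in I_A²/I_B².
A: Δ = 2!·0!·10!/13! = 1/858; Racah Σ t=1..1: t=1:−1/80640 = -1/80640; ⇒ 3j(1 6 5; 0 -3 3)² = 9/286, sgn -1
B: Δ = 2!·0!·10!/13! = 1/858; Racah Σ t=0..0: t=0:+1/725760 = 1/725760; ⇒ 3j(1 6 5; 1 -5 4)² = 5/78, sgn -1
I_A²/I_B² = (9/286)/(5/78) = 27/55

27/55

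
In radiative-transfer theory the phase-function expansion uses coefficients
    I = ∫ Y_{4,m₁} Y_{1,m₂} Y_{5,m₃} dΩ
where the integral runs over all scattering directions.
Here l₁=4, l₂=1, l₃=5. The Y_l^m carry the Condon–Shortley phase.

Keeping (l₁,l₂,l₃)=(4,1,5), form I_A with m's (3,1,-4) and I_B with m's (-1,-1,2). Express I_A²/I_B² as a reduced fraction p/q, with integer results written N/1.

12/7

Same 4,1,5: normalisation and zero-m 3j drop out of the ratio.
A: Δ: 0! 8! 2! / 11! → 1/495; sum: t=0:+1/10080 = 1/10080; 3j²(4 1 5; 3 1 -4) = Δ·Π!·Σ² = 4/55  (sign -1)
B: Δ: 0! 8! 2! / 11! → 1/495; sum: t=0:+1/1440 = 1/1440; 3j²(4 1 5; -1 -1 2) = Δ·Π!·Σ² = 7/165  (sign -1)
I_A²/I_B² = (4/55)/(7/165) = 12/7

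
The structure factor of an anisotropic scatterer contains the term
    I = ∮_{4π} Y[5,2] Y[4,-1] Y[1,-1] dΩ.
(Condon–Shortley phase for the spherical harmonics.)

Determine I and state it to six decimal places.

0.225034

Checks pass: Σm=0; 10 even; l₃=1∈[1,9].
(2·5+1)(2·4+1)(2·1+1) = 297
Δ: 8! 2! 0! / 11! → 1/495
sum: t=4:+1/576 = 1/576
3j²(5 4 1; 0 0 0) = Δ·Π!·Σ² = 5/99  (sign -1)
sum: t=3:−1/1440 = -1/1440
3j²(5 4 1; 2 -1 -1) = Δ·Π!·Σ² = 7/165  (sign -1)
combine: 4πI² = 297·5/99·7/165 = 7/11
take √, sign +1: I = 0.22503380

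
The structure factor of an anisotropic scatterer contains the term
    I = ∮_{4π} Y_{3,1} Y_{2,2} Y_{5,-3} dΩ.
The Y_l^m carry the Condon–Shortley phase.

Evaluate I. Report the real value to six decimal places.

-0.200476

Checks pass: Σm=0; 10 even; l₃=5∈[1,5].
(2·3+1)(2·2+1)(2·5+1) = 385
Δ: 0! 6! 4! / 11! → 1/2310
sum: t=0:+1/144 = 1/144
3j²(3 2 5; 0 0 0) = Δ·Π!·Σ² = 10/231  (sign -1)
sum: t=0:+1/1152 = 1/1152
3j²(3 2 5; 1 2 -3) = Δ·Π!·Σ² = 1/33  (sign +1)
combine: 4πI² = 385·10/231·1/33 = 50/99
take √, sign -1: I = -0.20047604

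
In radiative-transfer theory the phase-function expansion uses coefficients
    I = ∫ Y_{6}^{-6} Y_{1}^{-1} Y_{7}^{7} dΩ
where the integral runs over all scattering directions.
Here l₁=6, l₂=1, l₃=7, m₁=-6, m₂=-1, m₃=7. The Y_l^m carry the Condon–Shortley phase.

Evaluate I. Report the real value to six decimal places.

m-sum 0 ✓  L=14 even ✓  5≤7≤7 ✓
Π(2lᵢ+1) = 13×3×15 = 585
triangle coeff Δ(6,1,7) = 1/1365
Σ_t [0,0]: t=0:+1/518400 = 1/518400
(3j)²=7/195 [(6 1 7; 0 0 0)], sign=-1
Σ_t [0,0]: t=0:+1/958003200 = 1/958003200
(3j)²=1/15 [(6 1 7; -6 -1 7)], sign=+1
⇒ 4πI² = 7/5
I = (-1)√(7/5/(4π)) = -0.33377906

-0.333779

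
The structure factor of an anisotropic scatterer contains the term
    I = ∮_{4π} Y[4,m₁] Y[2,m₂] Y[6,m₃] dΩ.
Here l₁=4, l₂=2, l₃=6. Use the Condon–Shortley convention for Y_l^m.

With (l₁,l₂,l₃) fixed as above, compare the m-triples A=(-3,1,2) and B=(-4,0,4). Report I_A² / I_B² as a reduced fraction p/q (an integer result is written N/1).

Shared (l₁,l₂,l₃)=(4,2,6): N and (l;000)² cancel in I_A²/I_B².
A: Δ = 0!·8!·4!/13! = 1/6435; Racah Σ t=0..0: t=0:+1/30240 = 1/30240; ⇒ 3j(4 2 6; -3 1 2)² = 32/6435, sgn +1
B: Δ = 0!·8!·4!/13! = 1/6435; Racah Σ t=0..0: t=0:+1/161280 = 1/161280; ⇒ 3j(4 2 6; -4 0 4)² = 1/143, sgn +1
I_A²/I_B² = (32/6435)/(1/143) = 32/45

32/45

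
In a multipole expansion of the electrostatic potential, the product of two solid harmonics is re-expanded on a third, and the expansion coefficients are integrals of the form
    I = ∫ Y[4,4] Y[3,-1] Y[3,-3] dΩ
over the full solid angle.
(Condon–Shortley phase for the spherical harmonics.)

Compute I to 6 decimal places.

m-sum 0 ✓  L=10 even ✓  1≤3≤7 ✓
Π(2lᵢ+1) = 9×7×7 = 441
triangle coeff Δ(4,3,3) = 1/34650
Σ_t [1,3]: t=1:−1/72 t=2:+1/16 t=3:−1/72 = 5/144
(3j)²=2/77 [(4 3 3; 0 0 0)], sign=-1
Σ_t [0,0]: t=0:+1/1152 = 1/1152
(3j)²=1/33 [(4 3 3; 4 -1 -3)], sign=+1
⇒ 4πI² = 42/121
I = (-1)√(42/121/(4π)) = -0.16619847

-0.166198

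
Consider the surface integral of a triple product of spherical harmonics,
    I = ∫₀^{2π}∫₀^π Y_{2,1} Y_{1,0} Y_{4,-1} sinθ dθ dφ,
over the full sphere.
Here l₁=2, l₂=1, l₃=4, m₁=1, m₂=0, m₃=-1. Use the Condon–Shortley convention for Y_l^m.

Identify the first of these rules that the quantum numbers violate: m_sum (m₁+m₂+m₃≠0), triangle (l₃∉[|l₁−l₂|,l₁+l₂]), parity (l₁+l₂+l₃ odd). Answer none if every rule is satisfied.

Σmᵢ = 0  ✓
l₃∈[|l₁−l₂|,l₁+l₂]=[1,3], have l₃=4  ✗
Σlᵢ = 7 ⇒ odd

triangle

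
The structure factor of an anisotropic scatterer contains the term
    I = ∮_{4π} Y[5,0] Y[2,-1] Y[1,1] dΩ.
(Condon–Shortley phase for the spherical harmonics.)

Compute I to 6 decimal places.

l₃=1 ∉ [3,7] — triangle fails ⇒ I = 0

0.000000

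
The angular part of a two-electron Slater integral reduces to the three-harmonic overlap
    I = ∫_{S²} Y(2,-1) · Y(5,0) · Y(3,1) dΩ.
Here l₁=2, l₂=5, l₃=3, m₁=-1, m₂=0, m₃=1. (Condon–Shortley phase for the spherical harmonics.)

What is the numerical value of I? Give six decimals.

m-sum 0 ✓  L=10 even ✓  3≤3≤7 ✓
Π(2lᵢ+1) = 5×11×7 = 385
triangle coeff Δ(2,5,3) = 1/2310
Σ_t [2,2]: t=2:+1/144 = 1/144
(3j)²=10/231 [(2 5 3; 0 0 0)], sign=-1
Σ_t [3,3]: t=3:−1/288 = -1/288
(3j)²=5/231 [(2 5 3; -1 0 1)], sign=-1
⇒ 4πI² = 250/693
I = (+1)√(250/693/(4π)) = 0.16943318

0.169433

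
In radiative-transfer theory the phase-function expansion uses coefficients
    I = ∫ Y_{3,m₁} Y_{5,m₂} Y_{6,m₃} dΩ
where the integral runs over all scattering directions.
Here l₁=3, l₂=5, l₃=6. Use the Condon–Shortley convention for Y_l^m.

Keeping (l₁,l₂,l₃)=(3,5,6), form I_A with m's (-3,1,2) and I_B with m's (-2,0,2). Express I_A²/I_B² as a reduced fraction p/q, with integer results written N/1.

Shared (l₁,l₂,l₃)=(3,5,6): N and (l;000)² cancel in I_A²/I_B².
A: Δ = 2!·4!·8!/15! = 1/675675; Racah Σ t=2..2: t=2:+1/27648 = 1/27648; ⇒ 3j(3 5 6; -3 1 2)² = 10/429, sgn +1
B: Δ = 2!·4!·8!/15! = 1/675675; Racah Σ t=1..2: t=1:−1/13824 t=2:+1/8640 = 1/23040; ⇒ 3j(3 5 6; -2 0 2)² = 2/429, sgn +1
I_A²/I_B² = (10/429)/(2/429) = 5/1

5/1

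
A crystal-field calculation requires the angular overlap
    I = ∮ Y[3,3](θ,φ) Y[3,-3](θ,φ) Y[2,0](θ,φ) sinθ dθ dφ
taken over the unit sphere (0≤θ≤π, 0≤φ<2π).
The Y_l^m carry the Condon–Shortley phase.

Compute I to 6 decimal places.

0.210261

m-sum 0 ✓  L=8 even ✓  0≤2≤6 ✓
Π(2lᵢ+1) = 7×7×5 = 245
triangle coeff Δ(3,3,2) = 1/3780
Σ_t [1,3]: t=1:−1/24 t=2:+1/4 t=3:−1/24 = 1/6
(3j)²=4/105 [(3 3 2; 0 0 0)], sign=+1
Σ_t [0,0]: t=0:+1/96 = 1/96
(3j)²=5/84 [(3 3 2; 3 -3 0)], sign=+1
⇒ 4πI² = 5/9
I = (+1)√(5/9/(4π)) = 0.21026104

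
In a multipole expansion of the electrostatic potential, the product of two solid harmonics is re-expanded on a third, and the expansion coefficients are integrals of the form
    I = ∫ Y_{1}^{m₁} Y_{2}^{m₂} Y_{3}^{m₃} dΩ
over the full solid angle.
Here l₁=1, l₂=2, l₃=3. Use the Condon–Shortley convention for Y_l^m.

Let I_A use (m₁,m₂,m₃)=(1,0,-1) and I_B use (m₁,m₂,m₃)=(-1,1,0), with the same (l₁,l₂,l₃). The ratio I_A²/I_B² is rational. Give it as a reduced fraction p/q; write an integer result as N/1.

l's match ⇒ only the (l;m) 3-j factors differ between A and B.
A: triangle coeff Δ(1,2,3) = 1/105; Σ_t [0,0]: t=0:+1/8 = 1/8; (3j)²=2/35 [(1 2 3; 1 0 -1)], sign=+1
B: triangle coeff Δ(1,2,3) = 1/105; Σ_t [0,0]: t=0:+1/12 = 1/12; (3j)²=1/35 [(1 2 3; -1 1 0)], sign=-1
I_A²/I_B² = (2/35)/(1/35) = 2/1

2/1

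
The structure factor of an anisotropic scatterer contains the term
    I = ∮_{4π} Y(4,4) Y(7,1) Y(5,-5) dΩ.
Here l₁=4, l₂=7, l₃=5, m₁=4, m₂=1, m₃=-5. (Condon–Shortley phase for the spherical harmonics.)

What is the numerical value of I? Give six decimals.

0.017637

Rules hold: Σm=0, L=16 even, 3≤5≤11.
N = 9·15·11 = 1485
Δ = 6!·2!·8!/17! = 1/6126120
Racah Σ t=2..4: t=2:+1/69120 t=3:−1/20736 t=4:+1/69120 = -1/51840
⇒ 3j(4 7 5; 0 0 0)² = 280/21879, sgn +1
Racah Σ t=0..0: t=0:+1/58060800 = 1/58060800
⇒ 3j(4 7 5; 4 1 -5)² = 1/4862, sgn +1
4πI² = N·(3j₀)²·(3jₘ)² = 2100/537251
I = +1·√(0.00390879/4π) = 0.01763665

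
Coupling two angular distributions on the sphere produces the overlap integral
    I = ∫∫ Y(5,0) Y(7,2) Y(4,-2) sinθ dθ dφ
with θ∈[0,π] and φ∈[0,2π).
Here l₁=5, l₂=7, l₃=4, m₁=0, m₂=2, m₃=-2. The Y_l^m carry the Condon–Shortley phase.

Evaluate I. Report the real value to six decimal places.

-0.014400

m-sum 0 ✓  L=16 even ✓  2≤4≤12 ✓
Π(2lᵢ+1) = 11×15×9 = 1485
triangle coeff Δ(5,7,4) = 1/6126120
Σ_t [3,5]: t=3:−1/69120 t=4:+1/20736 t=5:−1/69120 = 1/51840
(3j)²=280/21879 [(5 7 4; 0 0 0)], sign=+1
Σ_t [3,5]: t=3:−1/1036800 t=4:+1/69120 t=5:−1/69120 = -1/1036800
(3j)²=1/7293 [(5 7 4; 0 2 -2)], sign=-1
⇒ 4πI² = 1400/537251
I = (-1)√(1400/537251/(4π)) = -0.01440026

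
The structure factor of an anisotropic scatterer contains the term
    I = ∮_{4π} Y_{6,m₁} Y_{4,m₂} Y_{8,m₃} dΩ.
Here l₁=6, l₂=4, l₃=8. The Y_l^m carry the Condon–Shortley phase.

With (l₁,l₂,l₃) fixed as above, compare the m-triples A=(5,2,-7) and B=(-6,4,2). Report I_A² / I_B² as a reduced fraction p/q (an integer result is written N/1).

143/24

l's match ⇒ only the (l;m) 3-j factors differ between A and B.
A: triangle coeff Δ(6,4,8) = 1/23279256; Σ_t [0,1]: t=0:+1/522547200 t=1:−1/435456000 = -1/2612736000; (3j)²=11/23256 [(6 4 8; 5 2 -7)], sign=+1
B: triangle coeff Δ(6,4,8) = 1/23279256; Σ_t [2,2]: t=2:+1/5225472000 = 1/5225472000; (3j)²=1/12597 [(6 4 8; -6 4 2)], sign=+1
I_A²/I_B² = (11/23256)/(1/12597) = 143/24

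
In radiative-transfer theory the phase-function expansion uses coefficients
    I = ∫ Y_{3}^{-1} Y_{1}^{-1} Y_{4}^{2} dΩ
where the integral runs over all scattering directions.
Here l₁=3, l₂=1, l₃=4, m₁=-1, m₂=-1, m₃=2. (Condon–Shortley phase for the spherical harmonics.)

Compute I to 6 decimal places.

m-sum 0 ✓  L=8 even ✓  2≤4≤4 ✓
Π(2lᵢ+1) = 7×3×9 = 189
triangle coeff Δ(3,1,4) = 1/252
Σ_t [0,0]: t=0:+1/36 = 1/36
(3j)²=4/63 [(3 1 4; 0 0 0)], sign=+1
Σ_t [0,0]: t=0:+1/96 = 1/96
(3j)²=5/84 [(3 1 4; -1 -1 2)], sign=+1
⇒ 4πI² = 5/7
I = (+1)√(5/7/(4π)) = 0.23841361

0.238414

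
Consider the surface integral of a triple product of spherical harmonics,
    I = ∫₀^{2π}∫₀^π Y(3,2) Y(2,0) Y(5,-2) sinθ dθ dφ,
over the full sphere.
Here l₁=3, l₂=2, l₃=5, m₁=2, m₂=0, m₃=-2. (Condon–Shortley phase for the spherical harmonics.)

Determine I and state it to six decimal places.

0.190188

Rules hold: Σm=0, L=10 even, 1≤5≤5.
N = 7·5·11 = 385
Δ = 0!·6!·4!/11! = 1/2310
Racah Σ t=0..0: t=0:+1/144 = 1/144
⇒ 3j(3 2 5; 0 0 0)² = 10/231, sgn -1
Racah Σ t=0..0: t=0:+1/480 = 1/480
⇒ 3j(3 2 5; 2 0 -2)² = 3/110, sgn -1
4πI² = N·(3j₀)²·(3jₘ)² = 5/11
I = +1·√(0.454545/4π) = 0.19018827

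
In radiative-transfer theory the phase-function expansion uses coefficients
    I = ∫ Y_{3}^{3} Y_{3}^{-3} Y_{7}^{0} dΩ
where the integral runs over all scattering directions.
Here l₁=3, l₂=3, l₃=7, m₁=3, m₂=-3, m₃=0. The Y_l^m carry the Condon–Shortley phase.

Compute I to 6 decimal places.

l₃=7 ∉ [0,6] — triangle fails ⇒ I = 0

0.000000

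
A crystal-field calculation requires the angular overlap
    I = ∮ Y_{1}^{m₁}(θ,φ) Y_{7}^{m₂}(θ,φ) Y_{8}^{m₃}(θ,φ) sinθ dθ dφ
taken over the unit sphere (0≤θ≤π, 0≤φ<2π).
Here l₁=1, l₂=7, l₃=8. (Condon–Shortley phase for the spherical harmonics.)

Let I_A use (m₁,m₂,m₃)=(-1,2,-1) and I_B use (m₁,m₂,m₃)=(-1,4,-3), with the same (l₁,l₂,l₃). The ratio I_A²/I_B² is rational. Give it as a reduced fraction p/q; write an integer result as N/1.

l's match ⇒ only the (l;m) 3-j factors differ between A and B.
A: triangle coeff Δ(1,7,8) = 1/2040; Σ_t [0,0]: t=0:+1/87091200 = 1/87091200; (3j)²=7/680 [(1 7 8; -1 2 -1)], sign=-1
B: triangle coeff Δ(1,7,8) = 1/2040; Σ_t [0,0]: t=0:+1/479001600 = 1/479001600; (3j)²=1/204 [(1 7 8; -1 4 -3)], sign=-1
I_A²/I_B² = (7/680)/(1/204) = 21/10

21/10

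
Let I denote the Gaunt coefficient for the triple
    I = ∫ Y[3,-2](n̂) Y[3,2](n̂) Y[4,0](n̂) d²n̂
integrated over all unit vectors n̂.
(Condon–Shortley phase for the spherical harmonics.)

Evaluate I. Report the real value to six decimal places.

m-sum 0 ✓  L=10 even ✓  0≤4≤6 ✓
Π(2lᵢ+1) = 7×7×9 = 441
triangle coeff Δ(3,3,4) = 1/34650
Σ_t [0,2]: t=0:+1/72 t=1:−1/16 t=2:+1/72 = -5/144
(3j)²=2/77 [(3 3 4; 0 0 0)], sign=-1
Σ_t [1,2]: t=1:−1/576 t=2:+1/72 = 7/576
(3j)²=7/198 [(3 3 4; -2 2 0)], sign=+1
⇒ 4πI² = 49/121
I = (-1)√(49/121/(4π)) = -0.17951487

-0.179515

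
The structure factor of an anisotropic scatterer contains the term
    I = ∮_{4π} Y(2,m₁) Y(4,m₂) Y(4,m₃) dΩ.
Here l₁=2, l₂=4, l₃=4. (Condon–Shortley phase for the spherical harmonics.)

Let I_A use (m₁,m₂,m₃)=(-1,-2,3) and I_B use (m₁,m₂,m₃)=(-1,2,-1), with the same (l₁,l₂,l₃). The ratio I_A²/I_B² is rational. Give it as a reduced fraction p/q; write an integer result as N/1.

Shared (l₁,l₂,l₃)=(2,4,4): N and (l;000)² cancel in I_A²/I_B².
A: Δ = 2!·2!·6!/11! = 1/13860; Racah Σ t=1..2: t=1:−1/240 t=2:+1/1440 = -1/288; ⇒ 3j(2 4 4; -1 -2 3)² = 5/132, sgn +1
B: Δ = 2!·2!·6!/11! = 1/13860; Racah Σ t=1..2: t=1:−1/240 t=2:+1/96 = 1/160; ⇒ 3j(2 4 4; -1 2 -1)² = 27/1540, sgn -1
I_A²/I_B² = (5/132)/(27/1540) = 175/81

175/81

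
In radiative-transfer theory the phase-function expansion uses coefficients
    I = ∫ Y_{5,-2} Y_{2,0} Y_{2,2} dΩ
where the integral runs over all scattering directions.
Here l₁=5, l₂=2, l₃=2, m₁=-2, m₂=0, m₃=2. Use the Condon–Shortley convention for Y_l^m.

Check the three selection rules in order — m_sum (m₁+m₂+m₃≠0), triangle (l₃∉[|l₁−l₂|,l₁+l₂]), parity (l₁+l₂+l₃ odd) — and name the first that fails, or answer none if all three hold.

triangle

Σmᵢ = 0  ✓
l₃∈[|l₁−l₂|,l₁+l₂]=[3,7], have l₃=2  ✗
Σlᵢ = 9 ⇒ odd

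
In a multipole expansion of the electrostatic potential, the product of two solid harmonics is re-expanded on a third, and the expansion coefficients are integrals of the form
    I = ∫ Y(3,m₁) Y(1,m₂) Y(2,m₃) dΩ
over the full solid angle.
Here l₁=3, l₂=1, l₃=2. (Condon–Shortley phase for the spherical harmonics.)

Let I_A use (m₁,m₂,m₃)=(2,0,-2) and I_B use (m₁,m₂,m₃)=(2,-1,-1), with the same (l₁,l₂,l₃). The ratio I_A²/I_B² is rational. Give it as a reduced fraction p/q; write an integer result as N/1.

1/2

l's match ⇒ only the (l;m) 3-j factors differ between A and B.
A: triangle coeff Δ(3,1,2) = 1/105; Σ_t [1,1]: t=1:−1/24 = -1/24; (3j)²=1/21 [(3 1 2; 2 0 -2)], sign=-1
B: triangle coeff Δ(3,1,2) = 1/105; Σ_t [0,0]: t=0:+1/12 = 1/12; (3j)²=2/21 [(3 1 2; 2 -1 -1)], sign=-1
I_A²/I_B² = (1/21)/(2/21) = 1/2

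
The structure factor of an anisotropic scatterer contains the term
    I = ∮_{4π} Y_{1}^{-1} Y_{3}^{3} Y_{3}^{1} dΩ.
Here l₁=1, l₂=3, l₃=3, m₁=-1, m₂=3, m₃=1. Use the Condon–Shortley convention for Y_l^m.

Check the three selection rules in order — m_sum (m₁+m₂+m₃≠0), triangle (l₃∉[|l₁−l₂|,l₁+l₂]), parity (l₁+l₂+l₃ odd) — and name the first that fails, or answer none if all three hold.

m₁+m₂+m₃ = -1 + 3 + 1 = 3  ✗
triangle: |1−3|=2 ≤ l₃=3 ≤ 1+3=4
parity: l₁+l₂+l₃ = 7 is odd

m_sum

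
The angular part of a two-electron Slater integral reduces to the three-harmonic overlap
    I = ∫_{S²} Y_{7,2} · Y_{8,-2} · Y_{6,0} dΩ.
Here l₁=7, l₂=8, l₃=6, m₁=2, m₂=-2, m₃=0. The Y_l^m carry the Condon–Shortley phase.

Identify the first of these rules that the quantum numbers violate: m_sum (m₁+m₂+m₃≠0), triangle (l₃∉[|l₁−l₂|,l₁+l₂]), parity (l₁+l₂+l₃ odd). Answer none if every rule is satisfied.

Σmᵢ = 0  ✓
l₃∈[|l₁−l₂|,l₁+l₂]=[1,15], have l₃=6  ✓
Σlᵢ = 21 ⇒ odd  ✗

parity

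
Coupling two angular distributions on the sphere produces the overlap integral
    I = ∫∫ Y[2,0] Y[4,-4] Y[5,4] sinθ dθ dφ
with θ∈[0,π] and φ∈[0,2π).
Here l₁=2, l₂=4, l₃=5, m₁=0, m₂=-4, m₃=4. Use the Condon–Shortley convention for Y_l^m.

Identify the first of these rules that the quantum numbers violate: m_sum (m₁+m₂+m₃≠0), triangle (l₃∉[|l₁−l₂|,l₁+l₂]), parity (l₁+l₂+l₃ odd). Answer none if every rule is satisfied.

Σmᵢ = 0  ✓
l₃∈[|l₁−l₂|,l₁+l₂]=[2,6], have l₃=5  ✓
Σlᵢ = 11 ⇒ odd  ✗

parity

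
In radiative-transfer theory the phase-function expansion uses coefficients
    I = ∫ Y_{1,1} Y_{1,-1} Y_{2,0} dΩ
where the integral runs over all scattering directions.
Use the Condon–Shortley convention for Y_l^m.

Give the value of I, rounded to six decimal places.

Checks pass: Σm=0; 4 even; l₃=2∈[0,2].
(2·1+1)(2·1+1)(2·2+1) = 45
Δ: 0! 2! 2! / 5! → 1/30
sum: t=0:+1/1 = 1/1
3j²(1 1 2; 0 0 0) = Δ·Π!·Σ² = 2/15  (sign +1)
sum: t=0:+1/4 = 1/4
3j²(1 1 2; 1 -1 0) = Δ·Π!·Σ² = 1/30  (sign +1)
combine: 4πI² = 45·2/15·1/30 = 1/5
take √, sign +1: I = 0.12615663

0.126157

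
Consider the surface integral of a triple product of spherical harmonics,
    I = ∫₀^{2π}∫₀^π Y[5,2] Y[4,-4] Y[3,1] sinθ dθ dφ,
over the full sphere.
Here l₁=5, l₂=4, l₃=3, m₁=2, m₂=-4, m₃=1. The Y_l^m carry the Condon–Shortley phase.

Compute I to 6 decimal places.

0.000000

m-sum = 2 − 4 + 1 = -1 ≠ 0 ⇒ I = 0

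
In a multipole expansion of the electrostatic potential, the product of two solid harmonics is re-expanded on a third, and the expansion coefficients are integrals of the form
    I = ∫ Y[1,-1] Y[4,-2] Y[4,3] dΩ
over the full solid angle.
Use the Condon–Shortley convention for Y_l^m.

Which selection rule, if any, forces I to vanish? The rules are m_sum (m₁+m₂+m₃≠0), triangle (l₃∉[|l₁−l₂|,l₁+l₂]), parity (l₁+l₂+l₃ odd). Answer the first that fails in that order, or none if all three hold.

parity

azimuthal sum: -1 − 2 + 3 = 0  ✓
3 ≤ 4 ≤ 5 (triangle on l)  ✓
L = 1 + 4 + 4 = 9 (odd)  ✗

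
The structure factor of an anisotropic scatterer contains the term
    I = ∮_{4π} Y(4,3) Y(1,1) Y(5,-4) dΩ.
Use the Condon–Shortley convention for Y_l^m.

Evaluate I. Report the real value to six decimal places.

Rules hold: Σm=0, L=10 even, 3≤5≤5.
N = 9·3·11 = 297
Δ = 0!·8!·2!/11! = 1/495
Racah Σ t=0..0: t=0:+1/576 = 1/576
⇒ 3j(4 1 5; 0 0 0)² = 5/99, sgn -1
Racah Σ t=0..0: t=0:+1/10080 = 1/10080
⇒ 3j(4 1 5; 3 1 -4)² = 4/55, sgn -1
4πI² = N·(3j₀)²·(3jₘ)² = 12/11
I = +1·√(1.09091/4π) = 0.29463840

0.294638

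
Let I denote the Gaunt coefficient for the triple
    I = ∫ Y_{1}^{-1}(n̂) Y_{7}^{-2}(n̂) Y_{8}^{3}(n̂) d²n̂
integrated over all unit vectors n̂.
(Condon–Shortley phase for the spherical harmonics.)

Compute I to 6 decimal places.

-0.226917

Rules hold: Σm=0, L=16 even, 6≤8≤8.
N = 3·15·17 = 765
Δ = 0!·2!·14!/17! = 1/2040
Racah Σ t=0..0: t=0:+1/25401600 = 1/25401600
⇒ 3j(1 7 8; 0 0 0)² = 8/255, sgn +1
Racah Σ t=0..0: t=0:+1/87091200 = 1/87091200
⇒ 3j(1 7 8; -1 -2 3)² = 11/408, sgn -1
4πI² = N·(3j₀)²·(3jₘ)² = 11/17
I = -1·√(0.647059/4π) = -0.22691696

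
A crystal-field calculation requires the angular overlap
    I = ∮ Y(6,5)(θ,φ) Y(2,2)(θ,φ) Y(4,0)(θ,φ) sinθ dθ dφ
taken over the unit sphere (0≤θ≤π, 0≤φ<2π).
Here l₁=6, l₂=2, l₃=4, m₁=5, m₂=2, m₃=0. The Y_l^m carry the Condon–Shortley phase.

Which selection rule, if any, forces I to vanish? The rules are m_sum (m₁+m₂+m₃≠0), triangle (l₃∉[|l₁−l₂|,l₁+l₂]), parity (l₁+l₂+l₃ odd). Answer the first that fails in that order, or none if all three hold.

azimuthal sum: 5 + 2 + 0 = 7  ✗
4 ≤ 4 ≤ 8 (triangle on l)
L = 6 + 2 + 4 = 12 (even)

m_sum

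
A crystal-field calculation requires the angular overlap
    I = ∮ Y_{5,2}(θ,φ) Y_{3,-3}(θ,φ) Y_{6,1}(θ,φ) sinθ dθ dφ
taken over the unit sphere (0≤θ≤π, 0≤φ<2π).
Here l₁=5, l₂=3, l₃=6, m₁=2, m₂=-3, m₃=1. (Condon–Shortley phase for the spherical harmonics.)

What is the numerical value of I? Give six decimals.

0.145631

Rules hold: Σm=0, L=14 even, 2≤6≤8.
N = 11·7·13 = 1001
Δ = 2!·8!·4!/15! = 1/675675
Racah Σ t=0..2: t=0:+1/8640 t=1:−1/2304 t=2:+1/8640 = -7/34560
⇒ 3j(5 3 6; 0 0 0)² = 7/429, sgn -1
Racah Σ t=0..0: t=0:+1/34560 = 1/34560
⇒ 3j(5 3 6; 2 -3 1)² = 7/429, sgn -1
4πI² = N·(3j₀)²·(3jₘ)² = 343/1287
I = +1·√(0.266511/4π) = 0.14563067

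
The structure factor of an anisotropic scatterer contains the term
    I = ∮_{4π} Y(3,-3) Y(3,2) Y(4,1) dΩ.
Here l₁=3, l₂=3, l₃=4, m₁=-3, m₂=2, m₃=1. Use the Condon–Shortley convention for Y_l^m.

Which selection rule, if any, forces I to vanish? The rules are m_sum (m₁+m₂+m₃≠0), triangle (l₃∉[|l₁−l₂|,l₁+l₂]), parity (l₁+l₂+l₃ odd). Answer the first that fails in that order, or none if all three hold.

m₁+m₂+m₃ = -3 + 2 + 1 = 0  ✓
triangle: |3−3|=0 ≤ l₃=4 ≤ 3+3=6  ✓
parity: l₁+l₂+l₃ = 10 is even  ✓

none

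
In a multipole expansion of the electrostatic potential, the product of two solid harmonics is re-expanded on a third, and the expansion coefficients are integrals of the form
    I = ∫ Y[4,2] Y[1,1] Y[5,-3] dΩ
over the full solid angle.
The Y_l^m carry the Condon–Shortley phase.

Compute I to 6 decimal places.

m-sum 0 ✓  L=10 even ✓  3≤5≤5 ✓
Π(2lᵢ+1) = 9×3×11 = 297
triangle coeff Δ(4,1,5) = 1/495
Σ_t [0,0]: t=0:+1/576 = 1/576
(3j)²=5/99 [(4 1 5; 0 0 0)], sign=-1
Σ_t [0,0]: t=0:+1/2880 = 1/2880
(3j)²=28/495 [(4 1 5; 2 1 -3)], sign=+1
⇒ 4πI² = 28/33
I = (-1)√(28/33/(4π)) = -0.25984664

-0.259847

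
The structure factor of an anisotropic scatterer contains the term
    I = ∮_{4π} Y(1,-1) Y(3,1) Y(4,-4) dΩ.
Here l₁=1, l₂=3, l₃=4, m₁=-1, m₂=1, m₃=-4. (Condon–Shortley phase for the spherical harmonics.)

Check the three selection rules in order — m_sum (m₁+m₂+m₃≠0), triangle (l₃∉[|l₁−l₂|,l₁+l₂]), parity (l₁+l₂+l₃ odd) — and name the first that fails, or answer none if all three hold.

m_sum

m₁+m₂+m₃ = -1 + 1 − 4 = -4  ✗
triangle: |1−3|=2 ≤ l₃=4 ≤ 1+3=4
parity: l₁+l₂+l₃ = 8 is even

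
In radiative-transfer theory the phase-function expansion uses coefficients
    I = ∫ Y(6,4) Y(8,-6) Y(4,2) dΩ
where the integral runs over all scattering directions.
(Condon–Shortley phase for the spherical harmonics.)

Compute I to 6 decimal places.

0.133505

m-sum 0 ✓  L=18 even ✓  2≤4≤14 ✓
Π(2lᵢ+1) = 13×17×9 = 1989
triangle coeff Δ(6,8,4) = 1/23279256
Σ_t [4,6]: t=4:+1/1658880 t=5:−1/518400 t=6:+1/1658880 = -1/1382400
(3j)²=504/46189 [(6 8 4; 0 0 0)], sign=-1
Σ_t [0,2]: t=0:+1/348364800 t=1:−1/43545600 t=2:+1/116121600 = -1/87091200
(3j)²=10/969 [(6 8 4; 4 -6 2)], sign=-1
⇒ 4πI² = 15120/67507
I = (+1)√(15120/67507/(4π)) = 0.13350470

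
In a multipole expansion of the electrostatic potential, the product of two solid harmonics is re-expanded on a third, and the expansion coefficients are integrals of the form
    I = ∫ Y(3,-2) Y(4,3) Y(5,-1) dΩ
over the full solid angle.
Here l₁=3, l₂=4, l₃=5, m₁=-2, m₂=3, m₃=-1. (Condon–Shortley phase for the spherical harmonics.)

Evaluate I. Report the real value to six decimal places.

0.160929

m-sum 0 ✓  L=12 even ✓  1≤5≤7 ✓
Π(2lᵢ+1) = 7×9×11 = 693
triangle coeff Δ(3,4,5) = 1/180180
Σ_t [0,2]: t=0:+1/576 t=1:−1/144 t=2:+1/576 = -1/288
(3j)²=20/1001 [(3 4 5; 0 0 0)], sign=+1
Σ_t [1,2]: t=1:−1/17280 t=2:+1/1440 = 11/17280
(3j)²=11/468 [(3 4 5; -2 3 -1)], sign=+1
⇒ 4πI² = 55/169
I = (+1)√(55/169/(4π)) = 0.16092854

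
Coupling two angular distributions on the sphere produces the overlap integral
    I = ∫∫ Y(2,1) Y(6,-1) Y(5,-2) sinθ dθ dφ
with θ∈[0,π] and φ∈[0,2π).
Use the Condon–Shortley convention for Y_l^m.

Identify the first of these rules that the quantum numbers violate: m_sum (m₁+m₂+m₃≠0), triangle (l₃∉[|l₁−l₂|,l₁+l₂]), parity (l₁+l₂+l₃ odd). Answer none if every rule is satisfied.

azimuthal sum: 1 − 1 − 2 = -2  ✗
4 ≤ 5 ≤ 8 (triangle on l)
L = 2 + 6 + 5 = 13 (odd)

m_sum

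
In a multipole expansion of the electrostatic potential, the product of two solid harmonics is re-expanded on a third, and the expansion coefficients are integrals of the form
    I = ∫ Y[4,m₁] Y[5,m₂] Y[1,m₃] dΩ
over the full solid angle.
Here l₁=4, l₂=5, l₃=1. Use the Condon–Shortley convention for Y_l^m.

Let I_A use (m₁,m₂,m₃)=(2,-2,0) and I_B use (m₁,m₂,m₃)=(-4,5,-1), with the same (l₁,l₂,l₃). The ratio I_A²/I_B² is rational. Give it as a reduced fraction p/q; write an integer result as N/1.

Same 4,5,1: normalisation and zero-m 3j drop out of the ratio.
A: Δ: 8! 0! 2! / 11! → 1/495; sum: t=2:+1/1440 = 1/1440; 3j²(4 5 1; 2 -2 0) = Δ·Π!·Σ² = 7/165  (sign -1)
B: Δ: 8! 0! 2! / 11! → 1/495; sum: t=8:+1/80640 = 1/80640; 3j²(4 5 1; -4 5 -1) = Δ·Π!·Σ² = 1/11  (sign +1)
I_A²/I_B² = (7/165)/(1/11) = 7/15

7/15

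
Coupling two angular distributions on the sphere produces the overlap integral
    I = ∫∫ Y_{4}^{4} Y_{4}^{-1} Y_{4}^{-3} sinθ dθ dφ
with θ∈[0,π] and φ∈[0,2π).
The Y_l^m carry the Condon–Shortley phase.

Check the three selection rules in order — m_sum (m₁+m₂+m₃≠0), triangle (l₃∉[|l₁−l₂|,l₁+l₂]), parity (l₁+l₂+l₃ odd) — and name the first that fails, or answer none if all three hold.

m₁+m₂+m₃ = 4 − 1 − 3 = 0  ✓
triangle: |4−4|=0 ≤ l₃=4 ≤ 4+4=8  ✓
parity: l₁+l₂+l₃ = 12 is even  ✓

none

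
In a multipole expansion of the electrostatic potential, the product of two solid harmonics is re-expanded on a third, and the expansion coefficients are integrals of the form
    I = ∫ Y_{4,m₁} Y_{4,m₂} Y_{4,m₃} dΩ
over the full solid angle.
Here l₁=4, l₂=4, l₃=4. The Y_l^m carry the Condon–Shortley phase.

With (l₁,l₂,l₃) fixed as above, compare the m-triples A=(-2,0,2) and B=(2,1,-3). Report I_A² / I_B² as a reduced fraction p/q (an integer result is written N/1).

121/70

Same 4,4,4: normalisation and zero-m 3j drop out of the ratio.
A: Δ: 4! 4! 4! / 13! → 1/450450; sum: t=2:+1/384 t=3:−1/216 t=4:+1/2304 = -11/6912; 3j²(4 4 4; -2 0 2) = Δ·Π!·Σ² = 11/1638  (sign -1)
B: Δ: 4! 4! 4! / 13! → 1/450450; sum: t=1:−1/864 t=2:+1/576 = 1/1728; 3j²(4 4 4; 2 1 -3) = Δ·Π!·Σ² = 5/1287  (sign -1)
I_A²/I_B² = (11/1638)/(5/1287) = 121/70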